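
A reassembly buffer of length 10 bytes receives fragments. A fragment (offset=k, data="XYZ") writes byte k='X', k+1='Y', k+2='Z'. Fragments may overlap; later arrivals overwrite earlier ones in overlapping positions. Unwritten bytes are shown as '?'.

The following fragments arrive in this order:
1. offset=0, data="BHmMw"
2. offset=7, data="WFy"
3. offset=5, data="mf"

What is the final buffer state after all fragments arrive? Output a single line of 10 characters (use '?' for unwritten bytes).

Fragment 1: offset=0 data="BHmMw" -> buffer=BHmMw?????
Fragment 2: offset=7 data="WFy" -> buffer=BHmMw??WFy
Fragment 3: offset=5 data="mf" -> buffer=BHmMwmfWFy

Answer: BHmMwmfWFy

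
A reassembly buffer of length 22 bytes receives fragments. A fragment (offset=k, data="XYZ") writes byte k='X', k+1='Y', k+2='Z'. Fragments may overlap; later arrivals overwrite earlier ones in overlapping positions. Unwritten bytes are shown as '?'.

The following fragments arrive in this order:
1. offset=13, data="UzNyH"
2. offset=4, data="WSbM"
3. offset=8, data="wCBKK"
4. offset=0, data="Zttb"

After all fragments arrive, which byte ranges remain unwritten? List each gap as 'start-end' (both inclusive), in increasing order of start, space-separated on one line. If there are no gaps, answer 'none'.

Answer: 18-21

Derivation:
Fragment 1: offset=13 len=5
Fragment 2: offset=4 len=4
Fragment 3: offset=8 len=5
Fragment 4: offset=0 len=4
Gaps: 18-21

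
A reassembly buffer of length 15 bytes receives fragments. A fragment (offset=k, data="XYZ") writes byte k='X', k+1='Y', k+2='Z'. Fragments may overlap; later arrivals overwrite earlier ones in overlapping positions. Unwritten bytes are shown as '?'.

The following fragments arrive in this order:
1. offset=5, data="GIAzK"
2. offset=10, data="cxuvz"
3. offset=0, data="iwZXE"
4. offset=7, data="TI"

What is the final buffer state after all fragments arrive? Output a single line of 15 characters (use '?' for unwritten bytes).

Fragment 1: offset=5 data="GIAzK" -> buffer=?????GIAzK?????
Fragment 2: offset=10 data="cxuvz" -> buffer=?????GIAzKcxuvz
Fragment 3: offset=0 data="iwZXE" -> buffer=iwZXEGIAzKcxuvz
Fragment 4: offset=7 data="TI" -> buffer=iwZXEGITIKcxuvz

Answer: iwZXEGITIKcxuvz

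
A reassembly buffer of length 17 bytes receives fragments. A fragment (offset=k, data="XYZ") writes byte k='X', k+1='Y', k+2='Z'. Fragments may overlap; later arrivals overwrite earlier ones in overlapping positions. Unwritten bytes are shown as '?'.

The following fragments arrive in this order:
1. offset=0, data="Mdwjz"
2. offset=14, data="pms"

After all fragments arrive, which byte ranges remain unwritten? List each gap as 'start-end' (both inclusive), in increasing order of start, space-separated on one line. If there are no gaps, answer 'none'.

Answer: 5-13

Derivation:
Fragment 1: offset=0 len=5
Fragment 2: offset=14 len=3
Gaps: 5-13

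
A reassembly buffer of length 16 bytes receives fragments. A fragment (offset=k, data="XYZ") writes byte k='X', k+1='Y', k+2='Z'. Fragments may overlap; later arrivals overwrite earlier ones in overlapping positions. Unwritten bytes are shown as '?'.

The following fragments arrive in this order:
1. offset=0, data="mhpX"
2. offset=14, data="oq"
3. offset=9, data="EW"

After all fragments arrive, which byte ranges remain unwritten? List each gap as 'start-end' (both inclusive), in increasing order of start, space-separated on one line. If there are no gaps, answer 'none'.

Fragment 1: offset=0 len=4
Fragment 2: offset=14 len=2
Fragment 3: offset=9 len=2
Gaps: 4-8 11-13

Answer: 4-8 11-13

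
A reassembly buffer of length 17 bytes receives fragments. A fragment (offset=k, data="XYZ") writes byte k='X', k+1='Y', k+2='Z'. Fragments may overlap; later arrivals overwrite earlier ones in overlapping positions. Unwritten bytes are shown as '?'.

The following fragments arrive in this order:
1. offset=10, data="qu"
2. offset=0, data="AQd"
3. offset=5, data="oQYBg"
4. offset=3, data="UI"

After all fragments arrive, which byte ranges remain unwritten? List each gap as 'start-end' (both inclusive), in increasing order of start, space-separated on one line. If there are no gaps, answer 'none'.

Fragment 1: offset=10 len=2
Fragment 2: offset=0 len=3
Fragment 3: offset=5 len=5
Fragment 4: offset=3 len=2
Gaps: 12-16

Answer: 12-16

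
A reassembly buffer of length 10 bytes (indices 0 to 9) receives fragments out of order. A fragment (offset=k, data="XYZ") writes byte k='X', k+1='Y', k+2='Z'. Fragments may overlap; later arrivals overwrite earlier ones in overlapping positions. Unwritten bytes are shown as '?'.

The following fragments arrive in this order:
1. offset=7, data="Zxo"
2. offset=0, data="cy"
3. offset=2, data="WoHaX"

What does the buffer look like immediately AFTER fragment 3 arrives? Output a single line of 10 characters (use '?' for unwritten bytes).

Fragment 1: offset=7 data="Zxo" -> buffer=???????Zxo
Fragment 2: offset=0 data="cy" -> buffer=cy?????Zxo
Fragment 3: offset=2 data="WoHaX" -> buffer=cyWoHaXZxo

Answer: cyWoHaXZxo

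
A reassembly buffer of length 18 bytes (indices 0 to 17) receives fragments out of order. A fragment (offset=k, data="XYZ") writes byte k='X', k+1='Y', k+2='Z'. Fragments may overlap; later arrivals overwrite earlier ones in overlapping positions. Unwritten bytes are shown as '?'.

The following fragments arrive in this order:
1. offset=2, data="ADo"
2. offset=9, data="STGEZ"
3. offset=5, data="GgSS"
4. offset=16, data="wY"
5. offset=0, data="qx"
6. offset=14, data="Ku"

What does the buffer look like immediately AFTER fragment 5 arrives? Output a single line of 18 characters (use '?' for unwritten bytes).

Fragment 1: offset=2 data="ADo" -> buffer=??ADo?????????????
Fragment 2: offset=9 data="STGEZ" -> buffer=??ADo????STGEZ????
Fragment 3: offset=5 data="GgSS" -> buffer=??ADoGgSSSTGEZ????
Fragment 4: offset=16 data="wY" -> buffer=??ADoGgSSSTGEZ??wY
Fragment 5: offset=0 data="qx" -> buffer=qxADoGgSSSTGEZ??wY

Answer: qxADoGgSSSTGEZ??wY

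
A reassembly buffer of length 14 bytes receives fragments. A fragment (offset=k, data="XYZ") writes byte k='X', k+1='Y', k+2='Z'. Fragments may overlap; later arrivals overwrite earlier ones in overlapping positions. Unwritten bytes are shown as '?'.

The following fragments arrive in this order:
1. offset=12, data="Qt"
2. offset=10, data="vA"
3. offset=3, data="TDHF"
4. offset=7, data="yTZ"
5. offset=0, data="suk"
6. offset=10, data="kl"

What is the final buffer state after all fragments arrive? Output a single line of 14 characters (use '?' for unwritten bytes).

Answer: sukTDHFyTZklQt

Derivation:
Fragment 1: offset=12 data="Qt" -> buffer=????????????Qt
Fragment 2: offset=10 data="vA" -> buffer=??????????vAQt
Fragment 3: offset=3 data="TDHF" -> buffer=???TDHF???vAQt
Fragment 4: offset=7 data="yTZ" -> buffer=???TDHFyTZvAQt
Fragment 5: offset=0 data="suk" -> buffer=sukTDHFyTZvAQt
Fragment 6: offset=10 data="kl" -> buffer=sukTDHFyTZklQt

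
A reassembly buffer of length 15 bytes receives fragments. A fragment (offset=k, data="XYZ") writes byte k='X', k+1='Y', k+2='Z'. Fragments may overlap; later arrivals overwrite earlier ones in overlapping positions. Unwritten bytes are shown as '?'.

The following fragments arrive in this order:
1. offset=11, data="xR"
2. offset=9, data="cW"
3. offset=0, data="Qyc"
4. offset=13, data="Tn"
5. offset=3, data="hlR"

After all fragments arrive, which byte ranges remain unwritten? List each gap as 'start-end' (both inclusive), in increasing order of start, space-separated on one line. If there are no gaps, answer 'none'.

Answer: 6-8

Derivation:
Fragment 1: offset=11 len=2
Fragment 2: offset=9 len=2
Fragment 3: offset=0 len=3
Fragment 4: offset=13 len=2
Fragment 5: offset=3 len=3
Gaps: 6-8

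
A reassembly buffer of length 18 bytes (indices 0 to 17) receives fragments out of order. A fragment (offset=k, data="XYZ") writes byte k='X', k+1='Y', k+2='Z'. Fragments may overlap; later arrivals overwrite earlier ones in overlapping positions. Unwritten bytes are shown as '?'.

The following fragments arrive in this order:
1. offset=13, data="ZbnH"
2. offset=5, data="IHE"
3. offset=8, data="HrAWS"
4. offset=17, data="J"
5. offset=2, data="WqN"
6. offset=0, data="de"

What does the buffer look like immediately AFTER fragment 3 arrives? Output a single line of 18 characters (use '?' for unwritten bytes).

Answer: ?????IHEHrAWSZbnH?

Derivation:
Fragment 1: offset=13 data="ZbnH" -> buffer=?????????????ZbnH?
Fragment 2: offset=5 data="IHE" -> buffer=?????IHE?????ZbnH?
Fragment 3: offset=8 data="HrAWS" -> buffer=?????IHEHrAWSZbnH?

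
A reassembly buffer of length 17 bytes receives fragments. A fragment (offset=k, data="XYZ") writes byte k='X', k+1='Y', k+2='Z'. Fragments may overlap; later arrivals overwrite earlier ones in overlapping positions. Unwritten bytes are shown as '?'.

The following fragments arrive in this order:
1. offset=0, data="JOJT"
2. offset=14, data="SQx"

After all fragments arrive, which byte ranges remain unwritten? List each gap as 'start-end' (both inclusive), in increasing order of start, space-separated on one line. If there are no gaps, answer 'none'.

Answer: 4-13

Derivation:
Fragment 1: offset=0 len=4
Fragment 2: offset=14 len=3
Gaps: 4-13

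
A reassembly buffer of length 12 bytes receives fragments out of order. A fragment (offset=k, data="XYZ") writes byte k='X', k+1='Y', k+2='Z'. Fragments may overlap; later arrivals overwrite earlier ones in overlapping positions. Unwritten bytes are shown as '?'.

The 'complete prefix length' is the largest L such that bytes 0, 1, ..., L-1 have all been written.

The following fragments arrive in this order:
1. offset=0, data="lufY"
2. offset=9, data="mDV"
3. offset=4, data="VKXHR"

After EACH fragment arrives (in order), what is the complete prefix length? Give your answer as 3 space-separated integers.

Answer: 4 4 12

Derivation:
Fragment 1: offset=0 data="lufY" -> buffer=lufY???????? -> prefix_len=4
Fragment 2: offset=9 data="mDV" -> buffer=lufY?????mDV -> prefix_len=4
Fragment 3: offset=4 data="VKXHR" -> buffer=lufYVKXHRmDV -> prefix_len=12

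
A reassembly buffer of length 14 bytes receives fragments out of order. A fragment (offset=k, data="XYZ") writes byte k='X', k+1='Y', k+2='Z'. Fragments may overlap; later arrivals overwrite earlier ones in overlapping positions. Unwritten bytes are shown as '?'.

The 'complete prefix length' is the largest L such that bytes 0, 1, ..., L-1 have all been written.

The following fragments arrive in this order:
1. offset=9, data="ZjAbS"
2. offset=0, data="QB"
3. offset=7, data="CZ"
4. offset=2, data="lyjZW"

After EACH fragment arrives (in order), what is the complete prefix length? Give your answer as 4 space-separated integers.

Answer: 0 2 2 14

Derivation:
Fragment 1: offset=9 data="ZjAbS" -> buffer=?????????ZjAbS -> prefix_len=0
Fragment 2: offset=0 data="QB" -> buffer=QB???????ZjAbS -> prefix_len=2
Fragment 3: offset=7 data="CZ" -> buffer=QB?????CZZjAbS -> prefix_len=2
Fragment 4: offset=2 data="lyjZW" -> buffer=QBlyjZWCZZjAbS -> prefix_len=14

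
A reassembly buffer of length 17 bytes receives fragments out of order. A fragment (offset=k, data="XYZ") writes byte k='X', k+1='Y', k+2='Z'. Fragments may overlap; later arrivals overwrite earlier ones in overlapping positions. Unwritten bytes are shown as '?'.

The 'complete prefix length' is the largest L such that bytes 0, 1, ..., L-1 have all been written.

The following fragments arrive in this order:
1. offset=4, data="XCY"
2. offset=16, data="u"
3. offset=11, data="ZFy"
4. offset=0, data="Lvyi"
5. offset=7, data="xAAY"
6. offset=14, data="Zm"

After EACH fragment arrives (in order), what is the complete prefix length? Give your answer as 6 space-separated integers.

Fragment 1: offset=4 data="XCY" -> buffer=????XCY?????????? -> prefix_len=0
Fragment 2: offset=16 data="u" -> buffer=????XCY?????????u -> prefix_len=0
Fragment 3: offset=11 data="ZFy" -> buffer=????XCY????ZFy??u -> prefix_len=0
Fragment 4: offset=0 data="Lvyi" -> buffer=LvyiXCY????ZFy??u -> prefix_len=7
Fragment 5: offset=7 data="xAAY" -> buffer=LvyiXCYxAAYZFy??u -> prefix_len=14
Fragment 6: offset=14 data="Zm" -> buffer=LvyiXCYxAAYZFyZmu -> prefix_len=17

Answer: 0 0 0 7 14 17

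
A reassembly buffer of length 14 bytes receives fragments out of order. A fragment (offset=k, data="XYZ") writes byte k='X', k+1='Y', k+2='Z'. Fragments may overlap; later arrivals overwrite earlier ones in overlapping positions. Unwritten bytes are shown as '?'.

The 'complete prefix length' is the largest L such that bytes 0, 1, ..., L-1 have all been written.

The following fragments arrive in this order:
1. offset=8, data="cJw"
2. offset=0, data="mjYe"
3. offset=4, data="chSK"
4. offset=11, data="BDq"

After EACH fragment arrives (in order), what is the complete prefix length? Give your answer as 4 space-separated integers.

Fragment 1: offset=8 data="cJw" -> buffer=????????cJw??? -> prefix_len=0
Fragment 2: offset=0 data="mjYe" -> buffer=mjYe????cJw??? -> prefix_len=4
Fragment 3: offset=4 data="chSK" -> buffer=mjYechSKcJw??? -> prefix_len=11
Fragment 4: offset=11 data="BDq" -> buffer=mjYechSKcJwBDq -> prefix_len=14

Answer: 0 4 11 14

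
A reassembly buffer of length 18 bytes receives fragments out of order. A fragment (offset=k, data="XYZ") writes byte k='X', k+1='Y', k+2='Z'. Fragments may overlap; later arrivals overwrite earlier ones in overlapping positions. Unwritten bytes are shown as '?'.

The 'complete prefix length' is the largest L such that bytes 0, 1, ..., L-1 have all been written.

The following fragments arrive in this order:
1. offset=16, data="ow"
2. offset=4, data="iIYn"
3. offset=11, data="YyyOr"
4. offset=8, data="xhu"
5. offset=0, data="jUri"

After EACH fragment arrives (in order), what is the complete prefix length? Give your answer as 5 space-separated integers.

Fragment 1: offset=16 data="ow" -> buffer=????????????????ow -> prefix_len=0
Fragment 2: offset=4 data="iIYn" -> buffer=????iIYn????????ow -> prefix_len=0
Fragment 3: offset=11 data="YyyOr" -> buffer=????iIYn???YyyOrow -> prefix_len=0
Fragment 4: offset=8 data="xhu" -> buffer=????iIYnxhuYyyOrow -> prefix_len=0
Fragment 5: offset=0 data="jUri" -> buffer=jUriiIYnxhuYyyOrow -> prefix_len=18

Answer: 0 0 0 0 18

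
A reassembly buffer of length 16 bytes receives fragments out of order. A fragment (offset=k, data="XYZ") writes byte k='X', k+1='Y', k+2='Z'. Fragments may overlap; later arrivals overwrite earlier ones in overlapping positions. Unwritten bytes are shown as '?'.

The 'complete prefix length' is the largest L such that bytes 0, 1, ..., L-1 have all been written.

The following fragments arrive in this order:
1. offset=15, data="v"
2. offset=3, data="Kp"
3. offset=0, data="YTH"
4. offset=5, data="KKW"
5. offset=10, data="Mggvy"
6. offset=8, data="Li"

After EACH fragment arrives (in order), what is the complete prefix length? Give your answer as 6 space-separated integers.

Answer: 0 0 5 8 8 16

Derivation:
Fragment 1: offset=15 data="v" -> buffer=???????????????v -> prefix_len=0
Fragment 2: offset=3 data="Kp" -> buffer=???Kp??????????v -> prefix_len=0
Fragment 3: offset=0 data="YTH" -> buffer=YTHKp??????????v -> prefix_len=5
Fragment 4: offset=5 data="KKW" -> buffer=YTHKpKKW???????v -> prefix_len=8
Fragment 5: offset=10 data="Mggvy" -> buffer=YTHKpKKW??Mggvyv -> prefix_len=8
Fragment 6: offset=8 data="Li" -> buffer=YTHKpKKWLiMggvyv -> prefix_len=16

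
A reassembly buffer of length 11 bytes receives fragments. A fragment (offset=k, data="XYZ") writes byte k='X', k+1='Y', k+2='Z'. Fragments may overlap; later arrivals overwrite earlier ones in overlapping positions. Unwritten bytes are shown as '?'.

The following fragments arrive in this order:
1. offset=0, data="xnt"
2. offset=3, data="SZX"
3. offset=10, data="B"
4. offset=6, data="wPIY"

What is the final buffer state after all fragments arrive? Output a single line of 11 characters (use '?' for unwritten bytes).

Answer: xntSZXwPIYB

Derivation:
Fragment 1: offset=0 data="xnt" -> buffer=xnt????????
Fragment 2: offset=3 data="SZX" -> buffer=xntSZX?????
Fragment 3: offset=10 data="B" -> buffer=xntSZX????B
Fragment 4: offset=6 data="wPIY" -> buffer=xntSZXwPIYB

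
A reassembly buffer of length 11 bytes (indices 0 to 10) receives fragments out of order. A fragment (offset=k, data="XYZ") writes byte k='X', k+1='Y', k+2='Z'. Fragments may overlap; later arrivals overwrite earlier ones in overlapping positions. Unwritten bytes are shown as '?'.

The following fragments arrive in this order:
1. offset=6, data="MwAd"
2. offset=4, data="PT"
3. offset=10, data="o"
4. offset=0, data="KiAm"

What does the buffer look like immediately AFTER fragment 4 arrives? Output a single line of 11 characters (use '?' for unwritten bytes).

Answer: KiAmPTMwAdo

Derivation:
Fragment 1: offset=6 data="MwAd" -> buffer=??????MwAd?
Fragment 2: offset=4 data="PT" -> buffer=????PTMwAd?
Fragment 3: offset=10 data="o" -> buffer=????PTMwAdo
Fragment 4: offset=0 data="KiAm" -> buffer=KiAmPTMwAdo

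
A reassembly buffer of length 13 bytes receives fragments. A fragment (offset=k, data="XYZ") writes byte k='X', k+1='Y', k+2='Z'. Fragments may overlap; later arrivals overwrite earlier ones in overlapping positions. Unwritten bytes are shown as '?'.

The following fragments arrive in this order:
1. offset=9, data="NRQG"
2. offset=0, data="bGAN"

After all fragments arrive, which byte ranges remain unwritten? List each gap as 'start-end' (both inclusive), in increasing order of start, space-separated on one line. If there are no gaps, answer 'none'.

Answer: 4-8

Derivation:
Fragment 1: offset=9 len=4
Fragment 2: offset=0 len=4
Gaps: 4-8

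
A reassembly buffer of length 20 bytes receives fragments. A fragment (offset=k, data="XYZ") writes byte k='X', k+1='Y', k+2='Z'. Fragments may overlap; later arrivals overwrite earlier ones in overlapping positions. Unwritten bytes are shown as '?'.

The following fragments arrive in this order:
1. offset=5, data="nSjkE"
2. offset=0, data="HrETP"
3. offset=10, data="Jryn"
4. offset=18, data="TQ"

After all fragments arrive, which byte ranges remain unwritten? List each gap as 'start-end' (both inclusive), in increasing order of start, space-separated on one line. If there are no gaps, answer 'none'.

Answer: 14-17

Derivation:
Fragment 1: offset=5 len=5
Fragment 2: offset=0 len=5
Fragment 3: offset=10 len=4
Fragment 4: offset=18 len=2
Gaps: 14-17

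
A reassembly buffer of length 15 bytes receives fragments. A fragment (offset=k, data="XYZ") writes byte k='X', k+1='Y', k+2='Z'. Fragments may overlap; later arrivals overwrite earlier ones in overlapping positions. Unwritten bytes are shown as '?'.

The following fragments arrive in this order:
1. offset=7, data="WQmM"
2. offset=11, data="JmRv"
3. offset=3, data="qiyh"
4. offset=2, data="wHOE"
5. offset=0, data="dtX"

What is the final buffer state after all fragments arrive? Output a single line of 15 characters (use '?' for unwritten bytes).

Answer: dtXHOEhWQmMJmRv

Derivation:
Fragment 1: offset=7 data="WQmM" -> buffer=???????WQmM????
Fragment 2: offset=11 data="JmRv" -> buffer=???????WQmMJmRv
Fragment 3: offset=3 data="qiyh" -> buffer=???qiyhWQmMJmRv
Fragment 4: offset=2 data="wHOE" -> buffer=??wHOEhWQmMJmRv
Fragment 5: offset=0 data="dtX" -> buffer=dtXHOEhWQmMJmRv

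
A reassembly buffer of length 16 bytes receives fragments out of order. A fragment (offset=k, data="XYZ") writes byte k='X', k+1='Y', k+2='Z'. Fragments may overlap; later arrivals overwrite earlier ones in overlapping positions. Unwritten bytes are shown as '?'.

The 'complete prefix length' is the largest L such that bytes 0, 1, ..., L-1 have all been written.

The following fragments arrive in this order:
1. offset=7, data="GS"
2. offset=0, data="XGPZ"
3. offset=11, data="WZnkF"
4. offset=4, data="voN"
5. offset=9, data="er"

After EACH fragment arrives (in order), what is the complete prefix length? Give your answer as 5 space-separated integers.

Answer: 0 4 4 9 16

Derivation:
Fragment 1: offset=7 data="GS" -> buffer=???????GS??????? -> prefix_len=0
Fragment 2: offset=0 data="XGPZ" -> buffer=XGPZ???GS??????? -> prefix_len=4
Fragment 3: offset=11 data="WZnkF" -> buffer=XGPZ???GS??WZnkF -> prefix_len=4
Fragment 4: offset=4 data="voN" -> buffer=XGPZvoNGS??WZnkF -> prefix_len=9
Fragment 5: offset=9 data="er" -> buffer=XGPZvoNGSerWZnkF -> prefix_len=16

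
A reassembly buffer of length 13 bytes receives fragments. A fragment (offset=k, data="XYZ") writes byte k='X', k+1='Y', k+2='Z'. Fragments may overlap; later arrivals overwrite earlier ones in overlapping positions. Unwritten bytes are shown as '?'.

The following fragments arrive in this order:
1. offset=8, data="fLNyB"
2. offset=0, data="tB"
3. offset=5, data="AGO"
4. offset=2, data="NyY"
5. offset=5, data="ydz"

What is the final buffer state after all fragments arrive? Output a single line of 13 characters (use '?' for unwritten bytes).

Fragment 1: offset=8 data="fLNyB" -> buffer=????????fLNyB
Fragment 2: offset=0 data="tB" -> buffer=tB??????fLNyB
Fragment 3: offset=5 data="AGO" -> buffer=tB???AGOfLNyB
Fragment 4: offset=2 data="NyY" -> buffer=tBNyYAGOfLNyB
Fragment 5: offset=5 data="ydz" -> buffer=tBNyYydzfLNyB

Answer: tBNyYydzfLNyB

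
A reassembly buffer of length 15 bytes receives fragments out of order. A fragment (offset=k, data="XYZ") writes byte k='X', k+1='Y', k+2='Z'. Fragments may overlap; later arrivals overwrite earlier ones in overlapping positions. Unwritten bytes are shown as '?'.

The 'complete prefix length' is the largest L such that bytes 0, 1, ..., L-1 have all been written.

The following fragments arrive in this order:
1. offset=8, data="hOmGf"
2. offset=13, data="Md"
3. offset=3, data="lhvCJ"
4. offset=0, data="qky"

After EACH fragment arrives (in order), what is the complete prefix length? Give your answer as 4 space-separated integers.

Answer: 0 0 0 15

Derivation:
Fragment 1: offset=8 data="hOmGf" -> buffer=????????hOmGf?? -> prefix_len=0
Fragment 2: offset=13 data="Md" -> buffer=????????hOmGfMd -> prefix_len=0
Fragment 3: offset=3 data="lhvCJ" -> buffer=???lhvCJhOmGfMd -> prefix_len=0
Fragment 4: offset=0 data="qky" -> buffer=qkylhvCJhOmGfMd -> prefix_len=15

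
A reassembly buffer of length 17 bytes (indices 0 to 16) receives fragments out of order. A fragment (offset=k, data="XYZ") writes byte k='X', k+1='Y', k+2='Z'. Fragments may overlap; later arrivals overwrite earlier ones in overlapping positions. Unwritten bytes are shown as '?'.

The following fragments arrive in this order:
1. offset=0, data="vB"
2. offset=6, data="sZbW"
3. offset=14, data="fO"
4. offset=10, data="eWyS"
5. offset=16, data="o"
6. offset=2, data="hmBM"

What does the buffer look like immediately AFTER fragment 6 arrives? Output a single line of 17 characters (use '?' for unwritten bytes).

Answer: vBhmBMsZbWeWySfOo

Derivation:
Fragment 1: offset=0 data="vB" -> buffer=vB???????????????
Fragment 2: offset=6 data="sZbW" -> buffer=vB????sZbW???????
Fragment 3: offset=14 data="fO" -> buffer=vB????sZbW????fO?
Fragment 4: offset=10 data="eWyS" -> buffer=vB????sZbWeWySfO?
Fragment 5: offset=16 data="o" -> buffer=vB????sZbWeWySfOo
Fragment 6: offset=2 data="hmBM" -> buffer=vBhmBMsZbWeWySfOo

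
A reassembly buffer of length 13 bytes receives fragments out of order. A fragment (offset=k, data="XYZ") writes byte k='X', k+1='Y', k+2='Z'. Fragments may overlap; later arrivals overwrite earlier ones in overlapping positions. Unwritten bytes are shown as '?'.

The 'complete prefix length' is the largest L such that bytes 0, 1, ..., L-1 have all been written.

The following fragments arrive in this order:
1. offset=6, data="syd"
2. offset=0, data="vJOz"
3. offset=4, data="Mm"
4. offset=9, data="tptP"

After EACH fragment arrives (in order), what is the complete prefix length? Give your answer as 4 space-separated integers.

Answer: 0 4 9 13

Derivation:
Fragment 1: offset=6 data="syd" -> buffer=??????syd???? -> prefix_len=0
Fragment 2: offset=0 data="vJOz" -> buffer=vJOz??syd???? -> prefix_len=4
Fragment 3: offset=4 data="Mm" -> buffer=vJOzMmsyd???? -> prefix_len=9
Fragment 4: offset=9 data="tptP" -> buffer=vJOzMmsydtptP -> prefix_len=13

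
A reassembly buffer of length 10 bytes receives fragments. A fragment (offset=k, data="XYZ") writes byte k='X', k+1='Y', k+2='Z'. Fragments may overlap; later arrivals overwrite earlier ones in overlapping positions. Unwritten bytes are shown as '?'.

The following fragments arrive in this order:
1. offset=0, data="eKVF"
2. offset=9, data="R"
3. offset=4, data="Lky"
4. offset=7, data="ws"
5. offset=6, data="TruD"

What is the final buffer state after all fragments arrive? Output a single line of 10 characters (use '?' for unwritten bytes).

Fragment 1: offset=0 data="eKVF" -> buffer=eKVF??????
Fragment 2: offset=9 data="R" -> buffer=eKVF?????R
Fragment 3: offset=4 data="Lky" -> buffer=eKVFLky??R
Fragment 4: offset=7 data="ws" -> buffer=eKVFLkywsR
Fragment 5: offset=6 data="TruD" -> buffer=eKVFLkTruD

Answer: eKVFLkTruD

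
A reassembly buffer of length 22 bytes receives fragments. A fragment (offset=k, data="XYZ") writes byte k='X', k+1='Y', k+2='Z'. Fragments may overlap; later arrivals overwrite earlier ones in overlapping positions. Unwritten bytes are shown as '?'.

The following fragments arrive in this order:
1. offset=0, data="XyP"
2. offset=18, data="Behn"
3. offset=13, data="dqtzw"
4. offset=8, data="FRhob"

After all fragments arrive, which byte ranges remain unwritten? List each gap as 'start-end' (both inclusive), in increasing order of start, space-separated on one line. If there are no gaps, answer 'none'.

Answer: 3-7

Derivation:
Fragment 1: offset=0 len=3
Fragment 2: offset=18 len=4
Fragment 3: offset=13 len=5
Fragment 4: offset=8 len=5
Gaps: 3-7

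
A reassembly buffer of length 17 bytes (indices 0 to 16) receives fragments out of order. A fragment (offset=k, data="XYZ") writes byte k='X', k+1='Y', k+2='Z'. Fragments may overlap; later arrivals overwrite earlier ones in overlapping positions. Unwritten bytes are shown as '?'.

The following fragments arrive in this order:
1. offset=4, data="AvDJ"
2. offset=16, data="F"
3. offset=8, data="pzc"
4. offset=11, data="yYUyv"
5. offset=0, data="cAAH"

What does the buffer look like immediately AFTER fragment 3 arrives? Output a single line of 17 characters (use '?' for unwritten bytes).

Fragment 1: offset=4 data="AvDJ" -> buffer=????AvDJ?????????
Fragment 2: offset=16 data="F" -> buffer=????AvDJ????????F
Fragment 3: offset=8 data="pzc" -> buffer=????AvDJpzc?????F

Answer: ????AvDJpzc?????F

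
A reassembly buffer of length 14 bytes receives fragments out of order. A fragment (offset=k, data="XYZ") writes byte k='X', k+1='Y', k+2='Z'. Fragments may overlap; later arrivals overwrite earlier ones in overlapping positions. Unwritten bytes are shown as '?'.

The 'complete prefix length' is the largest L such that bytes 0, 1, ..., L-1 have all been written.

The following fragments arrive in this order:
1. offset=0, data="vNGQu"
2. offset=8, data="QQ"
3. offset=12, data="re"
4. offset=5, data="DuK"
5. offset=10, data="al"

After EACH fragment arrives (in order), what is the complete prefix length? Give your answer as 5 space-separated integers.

Answer: 5 5 5 10 14

Derivation:
Fragment 1: offset=0 data="vNGQu" -> buffer=vNGQu????????? -> prefix_len=5
Fragment 2: offset=8 data="QQ" -> buffer=vNGQu???QQ???? -> prefix_len=5
Fragment 3: offset=12 data="re" -> buffer=vNGQu???QQ??re -> prefix_len=5
Fragment 4: offset=5 data="DuK" -> buffer=vNGQuDuKQQ??re -> prefix_len=10
Fragment 5: offset=10 data="al" -> buffer=vNGQuDuKQQalre -> prefix_len=14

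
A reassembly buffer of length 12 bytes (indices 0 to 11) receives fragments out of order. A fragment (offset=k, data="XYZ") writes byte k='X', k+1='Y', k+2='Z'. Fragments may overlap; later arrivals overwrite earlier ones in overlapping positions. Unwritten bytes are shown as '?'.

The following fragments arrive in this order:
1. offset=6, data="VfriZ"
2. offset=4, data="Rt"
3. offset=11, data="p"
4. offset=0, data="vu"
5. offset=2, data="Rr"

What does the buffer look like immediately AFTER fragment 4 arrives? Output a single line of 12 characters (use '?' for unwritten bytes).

Answer: vu??RtVfriZp

Derivation:
Fragment 1: offset=6 data="VfriZ" -> buffer=??????VfriZ?
Fragment 2: offset=4 data="Rt" -> buffer=????RtVfriZ?
Fragment 3: offset=11 data="p" -> buffer=????RtVfriZp
Fragment 4: offset=0 data="vu" -> buffer=vu??RtVfriZp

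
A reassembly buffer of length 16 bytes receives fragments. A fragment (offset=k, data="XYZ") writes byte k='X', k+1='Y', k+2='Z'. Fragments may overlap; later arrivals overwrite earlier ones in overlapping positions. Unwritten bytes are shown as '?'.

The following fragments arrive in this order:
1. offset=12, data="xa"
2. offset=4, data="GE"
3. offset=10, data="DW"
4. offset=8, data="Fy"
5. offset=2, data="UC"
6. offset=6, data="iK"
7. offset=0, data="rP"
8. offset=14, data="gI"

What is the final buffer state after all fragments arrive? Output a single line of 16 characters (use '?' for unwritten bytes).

Answer: rPUCGEiKFyDWxagI

Derivation:
Fragment 1: offset=12 data="xa" -> buffer=????????????xa??
Fragment 2: offset=4 data="GE" -> buffer=????GE??????xa??
Fragment 3: offset=10 data="DW" -> buffer=????GE????DWxa??
Fragment 4: offset=8 data="Fy" -> buffer=????GE??FyDWxa??
Fragment 5: offset=2 data="UC" -> buffer=??UCGE??FyDWxa??
Fragment 6: offset=6 data="iK" -> buffer=??UCGEiKFyDWxa??
Fragment 7: offset=0 data="rP" -> buffer=rPUCGEiKFyDWxa??
Fragment 8: offset=14 data="gI" -> buffer=rPUCGEiKFyDWxagI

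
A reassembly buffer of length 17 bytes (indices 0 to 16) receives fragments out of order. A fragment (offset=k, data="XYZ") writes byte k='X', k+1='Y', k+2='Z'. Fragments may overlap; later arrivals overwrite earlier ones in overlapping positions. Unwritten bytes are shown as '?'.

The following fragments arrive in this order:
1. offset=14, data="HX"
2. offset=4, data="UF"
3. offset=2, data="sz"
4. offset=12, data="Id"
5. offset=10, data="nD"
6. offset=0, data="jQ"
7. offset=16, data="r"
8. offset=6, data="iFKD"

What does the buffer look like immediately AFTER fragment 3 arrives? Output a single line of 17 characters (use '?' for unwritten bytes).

Answer: ??szUF????????HX?

Derivation:
Fragment 1: offset=14 data="HX" -> buffer=??????????????HX?
Fragment 2: offset=4 data="UF" -> buffer=????UF????????HX?
Fragment 3: offset=2 data="sz" -> buffer=??szUF????????HX?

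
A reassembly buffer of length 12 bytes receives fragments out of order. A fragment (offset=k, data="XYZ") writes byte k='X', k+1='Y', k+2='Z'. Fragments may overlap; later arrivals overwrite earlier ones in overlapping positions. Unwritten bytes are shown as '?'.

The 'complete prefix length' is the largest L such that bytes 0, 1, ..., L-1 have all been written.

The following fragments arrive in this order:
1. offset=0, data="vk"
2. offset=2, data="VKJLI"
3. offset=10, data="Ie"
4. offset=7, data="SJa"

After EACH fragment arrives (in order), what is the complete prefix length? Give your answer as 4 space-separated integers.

Answer: 2 7 7 12

Derivation:
Fragment 1: offset=0 data="vk" -> buffer=vk?????????? -> prefix_len=2
Fragment 2: offset=2 data="VKJLI" -> buffer=vkVKJLI????? -> prefix_len=7
Fragment 3: offset=10 data="Ie" -> buffer=vkVKJLI???Ie -> prefix_len=7
Fragment 4: offset=7 data="SJa" -> buffer=vkVKJLISJaIe -> prefix_len=12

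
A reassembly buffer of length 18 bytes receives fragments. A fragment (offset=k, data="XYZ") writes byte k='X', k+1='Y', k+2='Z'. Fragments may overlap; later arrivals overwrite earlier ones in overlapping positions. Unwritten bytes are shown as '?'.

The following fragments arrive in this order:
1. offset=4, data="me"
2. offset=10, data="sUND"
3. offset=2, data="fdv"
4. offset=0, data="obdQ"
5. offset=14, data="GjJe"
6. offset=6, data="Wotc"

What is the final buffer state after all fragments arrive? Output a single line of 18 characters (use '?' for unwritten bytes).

Fragment 1: offset=4 data="me" -> buffer=????me????????????
Fragment 2: offset=10 data="sUND" -> buffer=????me????sUND????
Fragment 3: offset=2 data="fdv" -> buffer=??fdve????sUND????
Fragment 4: offset=0 data="obdQ" -> buffer=obdQve????sUND????
Fragment 5: offset=14 data="GjJe" -> buffer=obdQve????sUNDGjJe
Fragment 6: offset=6 data="Wotc" -> buffer=obdQveWotcsUNDGjJe

Answer: obdQveWotcsUNDGjJe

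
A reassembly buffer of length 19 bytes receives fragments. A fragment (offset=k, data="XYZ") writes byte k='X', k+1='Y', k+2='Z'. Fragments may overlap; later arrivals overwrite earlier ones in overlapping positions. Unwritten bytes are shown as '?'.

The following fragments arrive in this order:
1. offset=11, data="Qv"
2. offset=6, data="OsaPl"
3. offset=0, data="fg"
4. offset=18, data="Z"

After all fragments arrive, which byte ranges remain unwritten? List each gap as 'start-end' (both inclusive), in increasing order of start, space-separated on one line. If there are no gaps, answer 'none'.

Answer: 2-5 13-17

Derivation:
Fragment 1: offset=11 len=2
Fragment 2: offset=6 len=5
Fragment 3: offset=0 len=2
Fragment 4: offset=18 len=1
Gaps: 2-5 13-17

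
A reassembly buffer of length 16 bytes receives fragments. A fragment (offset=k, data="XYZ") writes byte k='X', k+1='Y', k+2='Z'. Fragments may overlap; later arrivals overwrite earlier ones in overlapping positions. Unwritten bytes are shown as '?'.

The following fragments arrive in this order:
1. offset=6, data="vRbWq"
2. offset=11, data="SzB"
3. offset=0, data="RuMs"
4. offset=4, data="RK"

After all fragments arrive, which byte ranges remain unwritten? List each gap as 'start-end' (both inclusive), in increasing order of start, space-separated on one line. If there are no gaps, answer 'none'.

Fragment 1: offset=6 len=5
Fragment 2: offset=11 len=3
Fragment 3: offset=0 len=4
Fragment 4: offset=4 len=2
Gaps: 14-15

Answer: 14-15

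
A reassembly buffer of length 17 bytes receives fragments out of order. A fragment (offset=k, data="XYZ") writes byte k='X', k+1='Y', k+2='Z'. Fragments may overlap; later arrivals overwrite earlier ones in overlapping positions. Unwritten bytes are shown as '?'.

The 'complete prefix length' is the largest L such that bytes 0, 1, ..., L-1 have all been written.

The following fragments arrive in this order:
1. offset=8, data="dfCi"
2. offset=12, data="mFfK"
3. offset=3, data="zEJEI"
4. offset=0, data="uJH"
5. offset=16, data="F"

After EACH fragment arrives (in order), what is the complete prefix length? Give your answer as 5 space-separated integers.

Answer: 0 0 0 16 17

Derivation:
Fragment 1: offset=8 data="dfCi" -> buffer=????????dfCi????? -> prefix_len=0
Fragment 2: offset=12 data="mFfK" -> buffer=????????dfCimFfK? -> prefix_len=0
Fragment 3: offset=3 data="zEJEI" -> buffer=???zEJEIdfCimFfK? -> prefix_len=0
Fragment 4: offset=0 data="uJH" -> buffer=uJHzEJEIdfCimFfK? -> prefix_len=16
Fragment 5: offset=16 data="F" -> buffer=uJHzEJEIdfCimFfKF -> prefix_len=17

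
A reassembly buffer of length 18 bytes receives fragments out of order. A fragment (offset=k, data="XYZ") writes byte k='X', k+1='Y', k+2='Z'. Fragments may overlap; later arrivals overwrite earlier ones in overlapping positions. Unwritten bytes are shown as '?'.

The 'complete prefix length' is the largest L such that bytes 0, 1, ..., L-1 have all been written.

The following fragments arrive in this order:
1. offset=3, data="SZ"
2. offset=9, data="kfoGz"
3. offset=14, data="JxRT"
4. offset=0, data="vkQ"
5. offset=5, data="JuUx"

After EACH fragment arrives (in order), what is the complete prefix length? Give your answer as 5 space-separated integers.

Answer: 0 0 0 5 18

Derivation:
Fragment 1: offset=3 data="SZ" -> buffer=???SZ????????????? -> prefix_len=0
Fragment 2: offset=9 data="kfoGz" -> buffer=???SZ????kfoGz???? -> prefix_len=0
Fragment 3: offset=14 data="JxRT" -> buffer=???SZ????kfoGzJxRT -> prefix_len=0
Fragment 4: offset=0 data="vkQ" -> buffer=vkQSZ????kfoGzJxRT -> prefix_len=5
Fragment 5: offset=5 data="JuUx" -> buffer=vkQSZJuUxkfoGzJxRT -> prefix_len=18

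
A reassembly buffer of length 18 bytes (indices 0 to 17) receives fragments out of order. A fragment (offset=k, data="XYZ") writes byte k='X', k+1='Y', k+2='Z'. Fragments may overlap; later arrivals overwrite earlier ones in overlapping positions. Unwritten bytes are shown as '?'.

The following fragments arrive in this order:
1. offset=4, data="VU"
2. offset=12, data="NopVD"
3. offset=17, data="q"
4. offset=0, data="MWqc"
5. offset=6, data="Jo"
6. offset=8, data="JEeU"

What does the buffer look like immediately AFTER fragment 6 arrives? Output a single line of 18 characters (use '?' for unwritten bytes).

Fragment 1: offset=4 data="VU" -> buffer=????VU????????????
Fragment 2: offset=12 data="NopVD" -> buffer=????VU??????NopVD?
Fragment 3: offset=17 data="q" -> buffer=????VU??????NopVDq
Fragment 4: offset=0 data="MWqc" -> buffer=MWqcVU??????NopVDq
Fragment 5: offset=6 data="Jo" -> buffer=MWqcVUJo????NopVDq
Fragment 6: offset=8 data="JEeU" -> buffer=MWqcVUJoJEeUNopVDq

Answer: MWqcVUJoJEeUNopVDq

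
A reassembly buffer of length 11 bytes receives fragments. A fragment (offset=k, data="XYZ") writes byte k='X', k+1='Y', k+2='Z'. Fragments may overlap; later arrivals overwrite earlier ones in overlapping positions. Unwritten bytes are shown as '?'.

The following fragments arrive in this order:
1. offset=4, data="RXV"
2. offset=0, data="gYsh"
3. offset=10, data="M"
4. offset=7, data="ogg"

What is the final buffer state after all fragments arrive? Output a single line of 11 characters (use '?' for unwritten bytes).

Fragment 1: offset=4 data="RXV" -> buffer=????RXV????
Fragment 2: offset=0 data="gYsh" -> buffer=gYshRXV????
Fragment 3: offset=10 data="M" -> buffer=gYshRXV???M
Fragment 4: offset=7 data="ogg" -> buffer=gYshRXVoggM

Answer: gYshRXVoggM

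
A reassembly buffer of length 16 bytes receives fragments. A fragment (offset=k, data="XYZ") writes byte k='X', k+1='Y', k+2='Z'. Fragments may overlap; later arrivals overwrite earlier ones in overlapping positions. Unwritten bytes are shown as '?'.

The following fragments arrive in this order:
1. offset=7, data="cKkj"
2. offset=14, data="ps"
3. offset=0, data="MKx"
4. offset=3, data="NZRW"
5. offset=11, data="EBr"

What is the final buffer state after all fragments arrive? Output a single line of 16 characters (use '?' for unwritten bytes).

Fragment 1: offset=7 data="cKkj" -> buffer=???????cKkj?????
Fragment 2: offset=14 data="ps" -> buffer=???????cKkj???ps
Fragment 3: offset=0 data="MKx" -> buffer=MKx????cKkj???ps
Fragment 4: offset=3 data="NZRW" -> buffer=MKxNZRWcKkj???ps
Fragment 5: offset=11 data="EBr" -> buffer=MKxNZRWcKkjEBrps

Answer: MKxNZRWcKkjEBrps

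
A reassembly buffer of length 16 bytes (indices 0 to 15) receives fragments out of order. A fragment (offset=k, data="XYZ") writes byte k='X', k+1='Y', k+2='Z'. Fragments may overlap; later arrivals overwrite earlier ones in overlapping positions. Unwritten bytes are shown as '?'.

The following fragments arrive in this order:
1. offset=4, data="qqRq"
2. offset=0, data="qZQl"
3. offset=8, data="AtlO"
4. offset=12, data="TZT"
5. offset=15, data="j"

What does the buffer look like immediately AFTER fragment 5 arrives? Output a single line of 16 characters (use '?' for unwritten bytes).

Answer: qZQlqqRqAtlOTZTj

Derivation:
Fragment 1: offset=4 data="qqRq" -> buffer=????qqRq????????
Fragment 2: offset=0 data="qZQl" -> buffer=qZQlqqRq????????
Fragment 3: offset=8 data="AtlO" -> buffer=qZQlqqRqAtlO????
Fragment 4: offset=12 data="TZT" -> buffer=qZQlqqRqAtlOTZT?
Fragment 5: offset=15 data="j" -> buffer=qZQlqqRqAtlOTZTj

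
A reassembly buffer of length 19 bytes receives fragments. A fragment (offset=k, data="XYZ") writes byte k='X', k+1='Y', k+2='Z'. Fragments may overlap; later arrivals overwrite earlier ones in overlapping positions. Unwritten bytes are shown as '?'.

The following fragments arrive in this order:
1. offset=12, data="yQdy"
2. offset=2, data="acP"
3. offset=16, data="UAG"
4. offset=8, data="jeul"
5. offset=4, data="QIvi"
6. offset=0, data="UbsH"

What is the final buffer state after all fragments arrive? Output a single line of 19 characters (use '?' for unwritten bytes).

Fragment 1: offset=12 data="yQdy" -> buffer=????????????yQdy???
Fragment 2: offset=2 data="acP" -> buffer=??acP???????yQdy???
Fragment 3: offset=16 data="UAG" -> buffer=??acP???????yQdyUAG
Fragment 4: offset=8 data="jeul" -> buffer=??acP???jeulyQdyUAG
Fragment 5: offset=4 data="QIvi" -> buffer=??acQIvijeulyQdyUAG
Fragment 6: offset=0 data="UbsH" -> buffer=UbsHQIvijeulyQdyUAG

Answer: UbsHQIvijeulyQdyUAG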